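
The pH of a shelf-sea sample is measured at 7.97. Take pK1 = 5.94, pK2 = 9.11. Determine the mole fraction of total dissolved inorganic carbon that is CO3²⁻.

α₂ = 0.0670

α₂ = 1 / (1 + [H⁺]/K2 + [H⁺]²/(K1K2)) = 1 / (1 + 10^+1.14 + 10^-0.89)
   = 1 / (1 + 13.804 + 0.12882) = 1/14.933 = 0.06697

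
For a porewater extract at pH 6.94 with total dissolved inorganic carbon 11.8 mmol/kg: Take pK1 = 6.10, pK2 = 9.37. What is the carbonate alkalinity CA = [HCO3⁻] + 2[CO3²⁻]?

CA = [HCO3⁻] + 2[CO3²⁻] = (α₁ + 2α₂)·DIC
At pH 6.94: [H⁺]/K1 = 10^-0.84 = 0.14454, K2/[H⁺] = 10^-2.43 = 0.0037154
α₁ = 1/(1 + 0.14454 + 0.0037154) = 1/1.1483 = 0.8709; α₂ = α₁·K2/[H⁺] = 0.003236
α₁ + 2α₂ = 0.8774
CA = 0.8774 × 11.8 = 10.4 mmol/kg

CA = 10.4 mmol/kg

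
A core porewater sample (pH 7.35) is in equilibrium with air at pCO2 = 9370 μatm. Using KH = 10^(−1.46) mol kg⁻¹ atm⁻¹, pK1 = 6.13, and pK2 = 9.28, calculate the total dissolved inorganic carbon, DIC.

[CO2*] = KH · pCO2 = 10^(−1.46) × 9370×10^-6 = 3.249×10^-4 mol/kg
α₀ = 1/(1 + K1/[H⁺] + K1K2/[H⁺]²) = 1/(1 + 10^+1.22 + 10^-0.71) = 0.05621
DIC = [CO2*]/α₀ = 3.249×10^-4 / 0.05621 = 5.78 mmol/kg

DIC = 5.78 mmol/kg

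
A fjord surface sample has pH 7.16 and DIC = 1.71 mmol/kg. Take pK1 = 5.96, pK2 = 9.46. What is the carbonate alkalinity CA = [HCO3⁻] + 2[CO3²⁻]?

CA = 1.62 mmol/kg

CA = [HCO3⁻] + 2[CO3²⁻] = (α₁ + 2α₂)·DIC
At pH 7.16: [H⁺]/K1 = 10^-1.20 = 0.063096, K2/[H⁺] = 10^-2.30 = 0.0050119
α₁ = 1/(1 + 0.063096 + 0.0050119) = 1/1.0681 = 0.9362; α₂ = α₁·K2/[H⁺] = 0.004692
α₁ + 2α₂ = 0.9456
CA = 0.9456 × 1.71 = 1.62 mmol/kg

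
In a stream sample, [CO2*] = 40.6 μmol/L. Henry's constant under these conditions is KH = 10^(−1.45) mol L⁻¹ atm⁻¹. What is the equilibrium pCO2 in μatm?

KH = 10^(−1.45) = 3.548×10^-2 mol L⁻¹ atm⁻¹
pCO2 = [CO2*]/KH = 40.6×10^-6 / 3.548×10^-2 = 1.14×10^-3 atm = 1140 μatm

pCO2 = 1140 μatm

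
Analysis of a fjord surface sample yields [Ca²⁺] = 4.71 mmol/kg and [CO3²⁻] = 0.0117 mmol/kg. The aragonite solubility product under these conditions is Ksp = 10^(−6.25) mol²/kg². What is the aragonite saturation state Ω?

Ω = 0.0980

Ksp = 10^(−6.25) = 5.623×10^-7
Ω = [Ca²⁺][CO3²⁻]/Ksp = (4.71×10^-3)(0.0117×10^-3) / 5.623×10^-7 = 0.0980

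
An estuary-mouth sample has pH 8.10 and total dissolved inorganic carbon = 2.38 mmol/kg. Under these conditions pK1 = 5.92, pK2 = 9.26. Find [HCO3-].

α₁ = 1 / (1 + [H⁺]/K1 + K2/[H⁺]) = 1 / (1 + 10^-2.18 + 10^-1.16)
   = 1 / (1 + 0.0066069 + 0.069183) = 1/1.0758 = 0.9295
[HCO3⁻] = α₁ × DIC = 0.9295 × 2.38 = 2.21 mmol/kg

[HCO3⁻] = 2.21 mmol/kg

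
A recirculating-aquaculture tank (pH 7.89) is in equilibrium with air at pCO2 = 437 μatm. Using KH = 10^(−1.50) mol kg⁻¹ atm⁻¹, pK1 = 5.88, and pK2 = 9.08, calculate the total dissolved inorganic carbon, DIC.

DIC = 1.52 mmol/kg

[CO2*] = KH · pCO2 = 10^(−1.50) × 437×10^-6 = 1.382×10^-5 mol/kg
α₀ = 1/(1 + K1/[H⁺] + K1K2/[H⁺]²) = 1/(1 + 10^+2.01 + 10^+0.82) = 0.009096
DIC = [CO2*]/α₀ = 1.382×10^-5 / 0.009096 = 1.52 mmol/kg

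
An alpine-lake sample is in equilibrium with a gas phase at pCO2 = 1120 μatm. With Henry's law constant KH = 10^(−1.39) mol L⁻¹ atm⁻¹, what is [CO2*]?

[CO2*] = 45.6 μmol/L

KH = 10^(−1.39) = 4.074×10^-2 mol L⁻¹ atm⁻¹
[CO2*] = KH · pCO2 = 4.074×10^-2 × 1120×10^-6 atm = 4.56×10^-5 mol/L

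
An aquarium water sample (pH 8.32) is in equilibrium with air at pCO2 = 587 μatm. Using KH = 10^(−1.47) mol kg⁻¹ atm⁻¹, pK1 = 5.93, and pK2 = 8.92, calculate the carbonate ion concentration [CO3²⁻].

[CO2*] = KH · pCO2 = 10^(−1.47) × 587×10^-6 = 1.989×10^-5 mol/kg
α₀ = 1/(1 + K1/[H⁺] + K1K2/[H⁺]²) = 1/(1 + 10^+2.39 + 10^+1.79) = 0.003245
DIC = [CO2*]/α₀ = 1.989×10^-5 / 0.003245 = 6.129 mmol/kg
[CO3²⁻] = α₂·DIC; α₂ = 0.2001, so [CO3²⁻] = 0.2001 × 6.129 = 1.23 mmol/kg

[CO3²⁻] = 1.23 mmol/kg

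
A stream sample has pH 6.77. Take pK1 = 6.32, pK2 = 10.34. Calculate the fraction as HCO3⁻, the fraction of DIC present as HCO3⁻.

α₁ = 1 / (1 + [H⁺]/K1 + K2/[H⁺]) = 1 / (1 + 10^-0.45 + 10^-3.57)
   = 1 / (1 + 0.35481 + 0.00026915) = 1/1.3551 = 0.7380

α₁ = 0.738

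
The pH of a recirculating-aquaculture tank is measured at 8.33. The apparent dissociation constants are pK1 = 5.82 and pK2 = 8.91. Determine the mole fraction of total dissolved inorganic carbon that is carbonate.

α₂ = 1 / (1 + [H⁺]/K2 + [H⁺]²/(K1K2)) = 1 / (1 + 10^+0.58 + 10^-1.93)
   = 1 / (1 + 3.8019 + 0.011749) = 1/4.8136 = 0.2077

α₂ = 0.208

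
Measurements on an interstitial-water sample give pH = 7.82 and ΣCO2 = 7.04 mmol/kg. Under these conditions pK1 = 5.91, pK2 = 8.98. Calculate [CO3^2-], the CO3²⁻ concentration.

α₂ = 1 / (1 + [H⁺]/K2 + [H⁺]²/(K1K2)) = 1 / (1 + 10^+1.16 + 10^-0.75)
   = 1 / (1 + 14.454 + 0.17783) = 1/15.632 = 0.06397
[CO3²⁻] = α₂ × DIC = 0.06397 × 7.04 = 0.450 mmol/kg

[CO3²⁻] = 0.450 mmol/kg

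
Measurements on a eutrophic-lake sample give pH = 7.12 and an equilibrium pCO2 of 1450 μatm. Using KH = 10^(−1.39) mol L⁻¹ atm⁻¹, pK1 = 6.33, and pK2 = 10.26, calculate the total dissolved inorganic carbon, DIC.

DIC = 0.424 mmol/L

[CO2*] = KH · pCO2 = 10^(−1.39) × 1450×10^-6 = 5.907×10^-5 mol/L
α₀ = 1/(1 + K1/[H⁺] + K1K2/[H⁺]²) = 1/(1 + 10^+0.79 + 10^-2.35) = 0.1395
DIC = [CO2*]/α₀ = 5.907×10^-5 / 0.1395 = 0.424 mmol/L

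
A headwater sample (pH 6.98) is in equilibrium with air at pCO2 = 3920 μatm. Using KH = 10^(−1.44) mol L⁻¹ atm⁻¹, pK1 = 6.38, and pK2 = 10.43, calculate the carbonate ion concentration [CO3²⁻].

[CO2*] = KH · pCO2 = 10^(−1.44) × 3920×10^-6 = 1.423×10^-4 mol/L
α₀ = 1/(1 + K1/[H⁺] + K1K2/[H⁺]²) = 1/(1 + 10^+0.60 + 10^-2.85) = 0.2007
DIC = [CO2*]/α₀ = 1.423×10^-4 / 0.2007 = 0.7091 mmol/L
[CO3²⁻] = α₂·DIC; α₂ = 0.0002835, so [CO3²⁻] = 0.0002835 × 0.7091 = 0.000201 mmol/L = 0.201 μmol/L

[CO3²⁻] = 0.201 μmol/L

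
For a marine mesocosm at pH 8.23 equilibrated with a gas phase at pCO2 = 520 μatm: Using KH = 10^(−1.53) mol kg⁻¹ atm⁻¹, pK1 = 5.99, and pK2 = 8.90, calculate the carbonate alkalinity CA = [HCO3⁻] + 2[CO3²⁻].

[CO2*] = KH · pCO2 = 10^(−1.53) × 520×10^-6 = 1.535×10^-5 mol/kg
α₀ = 1/(1 + K1/[H⁺] + K1K2/[H⁺]²) = 1/(1 + 10^+2.24 + 10^+1.57) = 0.004718
DIC = [CO2*]/α₀ = 1.535×10^-5 / 0.004718 = 3.252 mmol/kg
CA = (α₁ + 2α₂)·DIC = (0.8200 + 2×0.1753) × 3.252 = 3.81 mmol/kg

CA = 3.81 mmol/kg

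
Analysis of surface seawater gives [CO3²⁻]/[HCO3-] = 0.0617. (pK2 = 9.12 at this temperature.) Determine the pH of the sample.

From K2 = [H⁺][CO3²⁻]/[HCO3-]:  pH = pK2 + log₁₀([CO3²⁻]/[HCO3-])
log₁₀(0.0617) = -1.210
pH = 9.12 + (-1.210) = 7.91

pH = 7.91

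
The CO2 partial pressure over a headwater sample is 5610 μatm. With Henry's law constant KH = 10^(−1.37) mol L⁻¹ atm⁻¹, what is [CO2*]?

[CO2*] = 239 μmol/L

KH = 10^(−1.37) = 4.266×10^-2 mol L⁻¹ atm⁻¹
[CO2*] = KH · pCO2 = 4.266×10^-2 × 5610×10^-6 atm = 2.39×10^-4 mol/L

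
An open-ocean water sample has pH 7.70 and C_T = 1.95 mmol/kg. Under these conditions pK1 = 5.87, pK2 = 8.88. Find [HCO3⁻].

[HCO3⁻] = 1.80 mmol/kg

α₁ = 1 / (1 + [H⁺]/K1 + K2/[H⁺]) = 1 / (1 + 10^-1.83 + 10^-1.18)
   = 1 / (1 + 0.014791 + 0.066069) = 1/1.0809 = 0.9252
[HCO3⁻] = α₁ × DIC = 0.9252 × 1.95 = 1.80 mmol/kg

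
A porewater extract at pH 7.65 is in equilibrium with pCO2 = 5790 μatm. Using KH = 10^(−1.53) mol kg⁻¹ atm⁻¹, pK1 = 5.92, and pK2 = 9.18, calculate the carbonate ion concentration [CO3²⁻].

[CO3²⁻] = 0.271 mmol/kg

[CO2*] = KH · pCO2 = 10^(−1.53) × 5790×10^-6 = 1.709×10^-4 mol/kg
α₀ = 1/(1 + K1/[H⁺] + K1K2/[H⁺]²) = 1/(1 + 10^+1.73 + 10^+0.20) = 0.01777
DIC = [CO2*]/α₀ = 1.709×10^-4 / 0.01777 = 9.618 mmol/kg
[CO3²⁻] = α₂·DIC; α₂ = 0.02816, so [CO3²⁻] = 0.02816 × 9.618 = 0.271 mmol/kg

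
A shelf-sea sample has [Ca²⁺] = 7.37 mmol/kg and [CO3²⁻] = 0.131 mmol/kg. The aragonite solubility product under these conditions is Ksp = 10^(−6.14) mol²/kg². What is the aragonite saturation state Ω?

Ω = 1.33

Ksp = 10^(−6.14) = 7.244×10^-7
Ω = [Ca²⁺][CO3²⁻]/Ksp = (7.37×10^-3)(0.131×10^-3) / 7.244×10^-7 = 1.33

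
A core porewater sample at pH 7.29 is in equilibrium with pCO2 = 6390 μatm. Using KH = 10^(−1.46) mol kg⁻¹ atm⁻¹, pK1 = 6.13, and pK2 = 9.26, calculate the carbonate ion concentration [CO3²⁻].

[CO3²⁻] = 0.0343 mmol/kg

[CO2*] = KH · pCO2 = 10^(−1.46) × 6390×10^-6 = 2.216×10^-4 mol/kg
α₀ = 1/(1 + K1/[H⁺] + K1K2/[H⁺]²) = 1/(1 + 10^+1.16 + 10^-0.81) = 0.06406
DIC = [CO2*]/α₀ = 2.216×10^-4 / 0.06406 = 3.458 mmol/kg
[CO3²⁻] = α₂·DIC; α₂ = 0.009922, so [CO3²⁻] = 0.009922 × 3.458 = 0.0343 mmol/kg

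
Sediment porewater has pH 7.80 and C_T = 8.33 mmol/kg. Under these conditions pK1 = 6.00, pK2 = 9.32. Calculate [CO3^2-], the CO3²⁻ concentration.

α₂ = 1 / (1 + [H⁺]/K2 + [H⁺]²/(K1K2)) = 1 / (1 + 10^+1.52 + 10^-0.28)
   = 1 / (1 + 33.113 + 0.52481) = 1/34.638 = 0.02887
[CO3²⁻] = α₂ × DIC = 0.02887 × 8.33 = 0.240 mmol/kg

[CO3²⁻] = 0.240 mmol/kg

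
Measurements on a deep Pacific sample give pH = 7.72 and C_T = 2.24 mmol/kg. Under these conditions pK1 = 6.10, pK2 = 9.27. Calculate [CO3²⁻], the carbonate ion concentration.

α₂ = 1 / (1 + [H⁺]/K2 + [H⁺]²/(K1K2)) = 1 / (1 + 10^+1.55 + 10^-0.07)
   = 1 / (1 + 35.481 + 0.85114) = 1/37.332 = 0.02679
[CO3²⁻] = α₂ × DIC = 0.02679 × 2.24 = 0.0600 mmol/kg

[CO3²⁻] = 0.0600 mmol/kg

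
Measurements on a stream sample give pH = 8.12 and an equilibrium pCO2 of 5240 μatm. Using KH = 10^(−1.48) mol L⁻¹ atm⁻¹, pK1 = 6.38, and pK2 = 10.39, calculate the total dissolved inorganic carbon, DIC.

DIC = 9.76 mmol/L

[CO2*] = KH · pCO2 = 10^(−1.48) × 5240×10^-6 = 1.735×10^-4 mol/L
α₀ = 1/(1 + K1/[H⁺] + K1K2/[H⁺]²) = 1/(1 + 10^+1.74 + 10^-0.53) = 0.01778
DIC = [CO2*]/α₀ = 1.735×10^-4 / 0.01778 = 9.76 mmol/L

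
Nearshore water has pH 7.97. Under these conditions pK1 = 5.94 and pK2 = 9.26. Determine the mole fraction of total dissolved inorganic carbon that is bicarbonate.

α₁ = 0.943

α₁ = 1 / (1 + [H⁺]/K1 + K2/[H⁺]) = 1 / (1 + 10^-2.03 + 10^-1.29)
   = 1 / (1 + 0.0093325 + 0.051286) = 1/1.0606 = 0.9428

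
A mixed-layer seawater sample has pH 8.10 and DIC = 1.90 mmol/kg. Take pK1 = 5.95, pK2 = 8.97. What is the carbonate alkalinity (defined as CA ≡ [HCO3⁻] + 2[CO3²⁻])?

CA = [HCO3⁻] + 2[CO3²⁻] = (α₁ + 2α₂)·DIC
At pH 8.10: [H⁺]/K1 = 10^-2.15 = 0.0070795, K2/[H⁺] = 10^-0.87 = 0.13490
α₁ = 1/(1 + 0.0070795 + 0.13490) = 1/1.1420 = 0.8757; α₂ = α₁·K2/[H⁺] = 0.1181
α₁ + 2α₂ = 1.1119
CA = 1.1119 × 1.90 = 2.11 mmol/kg

CA = 2.11 mmol/kg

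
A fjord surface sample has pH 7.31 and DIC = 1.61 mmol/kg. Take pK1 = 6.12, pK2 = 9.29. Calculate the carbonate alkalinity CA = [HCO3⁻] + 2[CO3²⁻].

CA = 1.53 mmol/kg

CA = [HCO3⁻] + 2[CO3²⁻] = (α₁ + 2α₂)·DIC
At pH 7.31: [H⁺]/K1 = 10^-1.19 = 0.064565, K2/[H⁺] = 10^-1.98 = 0.010471
α₁ = 1/(1 + 0.064565 + 0.010471) = 1/1.0750 = 0.9302; α₂ = α₁·K2/[H⁺] = 0.009740
α₁ + 2α₂ = 0.9497
CA = 0.9497 × 1.61 = 1.53 mmol/kg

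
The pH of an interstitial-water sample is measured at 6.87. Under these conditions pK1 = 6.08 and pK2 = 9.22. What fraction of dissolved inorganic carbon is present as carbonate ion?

α₂ = 1 / (1 + [H⁺]/K2 + [H⁺]²/(K1K2)) = 1 / (1 + 10^+2.35 + 10^+1.56)
   = 1 / (1 + 223.87 + 36.308) = 1/261.18 = 0.003829

α₂ = 0.00383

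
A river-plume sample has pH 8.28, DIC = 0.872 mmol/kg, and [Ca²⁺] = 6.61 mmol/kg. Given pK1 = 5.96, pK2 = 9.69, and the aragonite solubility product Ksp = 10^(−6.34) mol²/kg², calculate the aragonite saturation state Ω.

Ω = 0.470

α₂ = 1 / (1 + [H⁺]/K2 + [H⁺]²/(K1K2)) = 1 / (1 + 10^+1.41 + 10^-0.91)
   = 1 / (1 + 25.704 + 0.12303) = 1/26.827 = 0.03728
[CO3²⁻] = α₂ × DIC = 0.03728 × 0.872 = 0.03250 mmol/kg
Ksp = 10^(−6.34) = 4.571×10^-7
Ω = [Ca²⁺][CO3²⁻]/Ksp = (6.61×10^-3)(3.250×10^-5) / 4.571×10^-7 = 0.470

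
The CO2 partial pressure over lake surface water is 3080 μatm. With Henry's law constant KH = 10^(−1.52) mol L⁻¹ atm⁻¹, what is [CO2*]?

[CO2*] = 93.0 μmol/L

KH = 10^(−1.52) = 3.020×10^-2 mol L⁻¹ atm⁻¹
[CO2*] = KH · pCO2 = 3.020×10^-2 × 3080×10^-6 atm = 9.30×10^-5 mol/L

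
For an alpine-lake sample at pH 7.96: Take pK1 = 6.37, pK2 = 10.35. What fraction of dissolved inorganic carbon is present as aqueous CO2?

α₀ = 0.0250

α₀ = 1 / (1 + K1/[H⁺] + K1K2/[H⁺]²) = 1 / (1 + 10^+1.59 + 10^-0.80)
   = 1 / (1 + 38.905 + 0.15849) = 1/40.063 = 0.02496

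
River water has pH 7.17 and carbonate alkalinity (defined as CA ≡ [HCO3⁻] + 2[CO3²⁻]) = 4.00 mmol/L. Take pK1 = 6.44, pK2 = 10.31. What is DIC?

DIC = 4.74 mmol/L

CA = [HCO3⁻] + 2[CO3²⁻] = (α₁ + 2α₂)·DIC
At pH 7.17: [H⁺]/K1 = 10^-0.73 = 0.18621, K2/[H⁺] = 10^-3.14 = 0.00072444
α₁ = 1/(1 + 0.18621 + 0.00072444) = 1/1.1869 = 0.8425; α₂ = α₁·K2/[H⁺] = 0.0006103
α₁ + 2α₂ = 0.8437
DIC = CA / (α₁ + 2α₂) = 4.00 / 0.8437 = 4.74 mmol/L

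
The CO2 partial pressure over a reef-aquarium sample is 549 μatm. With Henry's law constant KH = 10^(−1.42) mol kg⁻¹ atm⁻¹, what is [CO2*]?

KH = 10^(−1.42) = 3.802×10^-2 mol kg⁻¹ atm⁻¹
[CO2*] = KH · pCO2 = 3.802×10^-2 × 549×10^-6 atm = 2.09×10^-5 mol/kg

[CO2*] = 20.9 μmol/kg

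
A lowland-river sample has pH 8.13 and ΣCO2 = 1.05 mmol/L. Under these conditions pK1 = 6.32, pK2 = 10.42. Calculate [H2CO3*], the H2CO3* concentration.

[CO2*] = 15.9 μmol/L

α₀ = 1 / (1 + K1/[H⁺] + K1K2/[H⁺]²) = 1 / (1 + 10^+1.81 + 10^-0.48)
   = 1 / (1 + 64.565 + 0.33113) = 1/65.897 = 0.01518
[CO2*] = α₀ × DIC = 0.01518 × 1.05 = 0.0159 mmol/L = 15.9 μmol/L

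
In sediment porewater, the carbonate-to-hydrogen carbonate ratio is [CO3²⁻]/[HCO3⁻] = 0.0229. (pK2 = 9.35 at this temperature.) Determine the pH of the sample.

From K2 = [H⁺][CO3²⁻]/[HCO3⁻]:  pH = pK2 + log₁₀([CO3²⁻]/[HCO3⁻])
log₁₀(0.0229) = -1.640
pH = 9.35 + (-1.640) = 7.71

pH = 7.71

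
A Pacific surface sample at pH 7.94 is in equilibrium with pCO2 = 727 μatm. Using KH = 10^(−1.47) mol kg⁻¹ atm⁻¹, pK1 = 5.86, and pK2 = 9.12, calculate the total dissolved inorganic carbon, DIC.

DIC = 3.18 mmol/kg

[CO2*] = KH · pCO2 = 10^(−1.47) × 727×10^-6 = 2.463×10^-5 mol/kg
α₀ = 1/(1 + K1/[H⁺] + K1K2/[H⁺]²) = 1/(1 + 10^+2.08 + 10^+0.90) = 0.007742
DIC = [CO2*]/α₀ = 2.463×10^-5 / 0.007742 = 3.18 mmol/kg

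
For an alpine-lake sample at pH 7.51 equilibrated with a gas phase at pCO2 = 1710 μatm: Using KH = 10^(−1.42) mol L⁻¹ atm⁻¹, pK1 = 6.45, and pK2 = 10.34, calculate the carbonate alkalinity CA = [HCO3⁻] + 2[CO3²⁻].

CA = 0.749 mmol/L

[CO2*] = KH · pCO2 = 10^(−1.42) × 1710×10^-6 = 6.501×10^-5 mol/L
α₀ = 1/(1 + K1/[H⁺] + K1K2/[H⁺]²) = 1/(1 + 10^+1.06 + 10^-1.77) = 0.08001
DIC = [CO2*]/α₀ = 6.501×10^-5 / 0.08001 = 0.8126 mmol/L
CA = (α₁ + 2α₂)·DIC = (0.9186 + 2×0.001359) × 0.8126 = 0.749 mmol/L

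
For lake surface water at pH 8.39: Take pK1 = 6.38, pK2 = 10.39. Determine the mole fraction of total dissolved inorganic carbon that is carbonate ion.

α₂ = 1 / (1 + [H⁺]/K2 + [H⁺]²/(K1K2)) = 1 / (1 + 10^+2.00 + 10^-0.01)
   = 1 / (1 + 100.00 + 0.97724) = 1/101.98 = 0.009806

α₂ = 0.00981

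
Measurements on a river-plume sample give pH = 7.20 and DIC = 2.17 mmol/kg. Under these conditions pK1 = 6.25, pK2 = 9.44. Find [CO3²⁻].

α₂ = 1 / (1 + [H⁺]/K2 + [H⁺]²/(K1K2)) = 1 / (1 + 10^+2.24 + 10^+1.29)
   = 1 / (1 + 173.78 + 19.498) = 1/194.28 = 0.005147
[CO3²⁻] = α₂ × DIC = 0.005147 × 2.17 = 0.0112 mmol/kg = 11.2 μmol/kg

[CO3²⁻] = 11.2 μmol/kg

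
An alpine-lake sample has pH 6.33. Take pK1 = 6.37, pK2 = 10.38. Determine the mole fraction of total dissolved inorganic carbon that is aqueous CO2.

α₀ = 1 / (1 + K1/[H⁺] + K1K2/[H⁺]²) = 1 / (1 + 10^-0.04 + 10^-4.09)
   = 1 / (1 + 0.91201 + 8.1283×10^-5) = 1/1.9121 = 0.5230

α₀ = 0.523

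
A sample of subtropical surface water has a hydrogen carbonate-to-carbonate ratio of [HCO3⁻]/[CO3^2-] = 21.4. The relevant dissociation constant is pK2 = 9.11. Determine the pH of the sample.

From K2 = [H⁺][CO3^2-]/[HCO3⁻]:  pH = pK2 − log₁₀([HCO3⁻]/[CO3^2-])
log₁₀(21.4) = +1.330
pH = 9.11 − (+1.330) = 7.78

pH = 7.78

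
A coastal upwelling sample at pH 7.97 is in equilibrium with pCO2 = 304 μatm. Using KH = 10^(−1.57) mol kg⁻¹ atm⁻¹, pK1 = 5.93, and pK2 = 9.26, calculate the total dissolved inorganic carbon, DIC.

[CO2*] = KH · pCO2 = 10^(−1.57) × 304×10^-6 = 8.182×10^-6 mol/kg
α₀ = 1/(1 + K1/[H⁺] + K1K2/[H⁺]²) = 1/(1 + 10^+2.04 + 10^+0.75) = 0.008601
DIC = [CO2*]/α₀ = 8.182×10^-6 / 0.008601 = 0.951 mmol/kg

DIC = 0.951 mmol/kg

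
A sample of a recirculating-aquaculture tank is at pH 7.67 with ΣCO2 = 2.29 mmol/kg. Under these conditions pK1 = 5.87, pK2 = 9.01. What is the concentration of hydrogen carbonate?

α₁ = 1 / (1 + [H⁺]/K1 + K2/[H⁺]) = 1 / (1 + 10^-1.80 + 10^-1.34)
   = 1 / (1 + 0.015849 + 0.045709) = 1/1.0616 = 0.9420
[HCO3⁻] = α₁ × DIC = 0.9420 × 2.29 = 2.16 mmol/kg

[HCO3⁻] = 2.16 mmol/kg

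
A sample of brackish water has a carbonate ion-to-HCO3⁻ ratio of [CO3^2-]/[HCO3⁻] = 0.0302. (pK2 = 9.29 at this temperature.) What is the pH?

pH = 7.77

From K2 = [H⁺][CO3^2-]/[HCO3⁻]:  pH = pK2 + log₁₀([CO3^2-]/[HCO3⁻])
log₁₀(0.0302) = -1.520
pH = 9.29 + (-1.520) = 7.77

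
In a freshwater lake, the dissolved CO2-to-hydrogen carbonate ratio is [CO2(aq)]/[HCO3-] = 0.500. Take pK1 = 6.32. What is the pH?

pH = 6.62

From K1 = [H⁺][HCO3-]/[CO2(aq)]:  pH = pK1 − log₁₀([CO2(aq)]/[HCO3-])
log₁₀(0.500) = -0.301
pH = 6.32 − (-0.301) = 6.62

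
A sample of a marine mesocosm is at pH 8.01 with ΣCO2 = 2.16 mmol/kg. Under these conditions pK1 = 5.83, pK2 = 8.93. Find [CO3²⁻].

[CO3²⁻] = 0.230 mmol/kg

α₂ = 1 / (1 + [H⁺]/K2 + [H⁺]²/(K1K2)) = 1 / (1 + 10^+0.92 + 10^-1.26)
   = 1 / (1 + 8.3176 + 0.054954) = 1/9.3726 = 0.1067
[CO3²⁻] = α₂ × DIC = 0.1067 × 2.16 = 0.230 mmol/kg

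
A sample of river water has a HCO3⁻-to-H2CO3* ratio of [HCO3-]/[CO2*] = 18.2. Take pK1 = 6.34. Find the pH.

pH = 7.60

From K1 = [H⁺][HCO3-]/[CO2*]:  pH = pK1 + log₁₀([HCO3-]/[CO2*])
log₁₀(18.2) = +1.260
pH = 6.34 + (+1.260) = 7.60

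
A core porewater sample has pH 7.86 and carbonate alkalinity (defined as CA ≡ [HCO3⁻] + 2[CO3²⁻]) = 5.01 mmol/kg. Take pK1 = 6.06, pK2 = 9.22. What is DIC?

CA = [HCO3⁻] + 2[CO3²⁻] = (α₁ + 2α₂)·DIC
At pH 7.86: [H⁺]/K1 = 10^-1.80 = 0.015849, K2/[H⁺] = 10^-1.36 = 0.043652
α₁ = 1/(1 + 0.015849 + 0.043652) = 1/1.0595 = 0.9438; α₂ = α₁·K2/[H⁺] = 0.04120
α₁ + 2α₂ = 1.0262
DIC = CA / (α₁ + 2α₂) = 5.01 / 1.0262 = 4.88 mmol/kg

DIC = 4.88 mmol/kg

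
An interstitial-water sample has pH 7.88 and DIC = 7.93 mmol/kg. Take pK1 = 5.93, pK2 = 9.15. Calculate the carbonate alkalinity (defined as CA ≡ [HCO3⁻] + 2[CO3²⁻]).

CA = 8.25 mmol/kg

CA = [HCO3⁻] + 2[CO3²⁻] = (α₁ + 2α₂)·DIC
At pH 7.88: [H⁺]/K1 = 10^-1.95 = 0.011220, K2/[H⁺] = 10^-1.27 = 0.053703
α₁ = 1/(1 + 0.011220 + 0.053703) = 1/1.0649 = 0.9390; α₂ = α₁·K2/[H⁺] = 0.05043
α₁ + 2α₂ = 1.0399
CA = 1.0399 × 7.93 = 8.25 mmol/kg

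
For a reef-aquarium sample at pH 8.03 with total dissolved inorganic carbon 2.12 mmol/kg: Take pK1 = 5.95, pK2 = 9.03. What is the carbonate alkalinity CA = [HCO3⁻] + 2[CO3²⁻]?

CA = 2.30 mmol/kg

CA = [HCO3⁻] + 2[CO3²⁻] = (α₁ + 2α₂)·DIC
At pH 8.03: [H⁺]/K1 = 10^-2.08 = 0.0083176, K2/[H⁺] = 10^-1.00 = 0.10000
α₁ = 1/(1 + 0.0083176 + 0.10000) = 1/1.1083 = 0.9023; α₂ = α₁·K2/[H⁺] = 0.09023
α₁ + 2α₂ = 1.0827
CA = 1.0827 × 2.12 = 2.30 mmol/kg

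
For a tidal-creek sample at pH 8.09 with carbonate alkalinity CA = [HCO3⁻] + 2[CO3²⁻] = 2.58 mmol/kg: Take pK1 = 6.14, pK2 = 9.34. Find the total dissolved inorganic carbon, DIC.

CA = [HCO3⁻] + 2[CO3²⁻] = (α₁ + 2α₂)·DIC
At pH 8.09: [H⁺]/K1 = 10^-1.95 = 0.011220, K2/[H⁺] = 10^-1.25 = 0.056234
α₁ = 1/(1 + 0.011220 + 0.056234) = 1/1.0675 = 0.9368; α₂ = α₁·K2/[H⁺] = 0.05268
α₁ + 2α₂ = 1.0422
DIC = CA / (α₁ + 2α₂) = 2.58 / 1.0422 = 2.48 mmol/kg

DIC = 2.48 mmol/kg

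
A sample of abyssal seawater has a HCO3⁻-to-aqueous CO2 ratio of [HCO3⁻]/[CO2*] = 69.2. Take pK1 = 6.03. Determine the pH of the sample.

From K1 = [H⁺][HCO3⁻]/[CO2*]:  pH = pK1 + log₁₀([HCO3⁻]/[CO2*])
log₁₀(69.2) = +1.840
pH = 6.03 + (+1.840) = 7.87

pH = 7.87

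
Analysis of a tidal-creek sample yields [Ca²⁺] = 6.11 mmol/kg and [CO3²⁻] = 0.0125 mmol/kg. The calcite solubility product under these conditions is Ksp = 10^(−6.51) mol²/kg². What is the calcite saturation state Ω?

Ω = 0.247

Ksp = 10^(−6.51) = 3.090×10^-7
Ω = [Ca²⁺][CO3²⁻]/Ksp = (6.11×10^-3)(0.0125×10^-3) / 3.090×10^-7 = 0.247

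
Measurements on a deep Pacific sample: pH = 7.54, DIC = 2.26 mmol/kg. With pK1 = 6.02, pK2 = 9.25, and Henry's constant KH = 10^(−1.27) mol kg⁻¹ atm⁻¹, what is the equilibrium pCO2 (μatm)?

pCO2 = 1210 μatm

α₀ = 1 / (1 + K1/[H⁺] + K1K2/[H⁺]²) = 1 / (1 + 10^+1.52 + 10^-0.19)
   = 1 / (1 + 33.113 + 0.64565) = 1/34.759 = 0.02877
[CO2*] = α₀ × DIC = 0.02877 × 2.26 = 0.06502 mmol/kg
pCO2 = [CO2*]/KH = 6.502×10^-5 / 5.370×10^-2 = 1210 μatm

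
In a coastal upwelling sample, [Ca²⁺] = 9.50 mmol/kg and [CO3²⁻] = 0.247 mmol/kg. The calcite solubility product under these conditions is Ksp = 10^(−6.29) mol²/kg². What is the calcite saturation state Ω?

Ω = 4.58

Ksp = 10^(−6.29) = 5.129×10^-7
Ω = [Ca²⁺][CO3²⁻]/Ksp = (9.50×10^-3)(0.247×10^-3) / 5.129×10^-7 = 4.58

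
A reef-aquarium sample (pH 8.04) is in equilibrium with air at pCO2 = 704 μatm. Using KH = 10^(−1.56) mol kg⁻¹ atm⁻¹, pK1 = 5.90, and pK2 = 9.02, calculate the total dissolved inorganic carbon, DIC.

DIC = 2.98 mmol/kg

[CO2*] = KH · pCO2 = 10^(−1.56) × 704×10^-6 = 1.939×10^-5 mol/kg
α₀ = 1/(1 + K1/[H⁺] + K1K2/[H⁺]²) = 1/(1 + 10^+2.14 + 10^+1.16) = 0.006515
DIC = [CO2*]/α₀ = 1.939×10^-5 / 0.006515 = 2.98 mmol/kg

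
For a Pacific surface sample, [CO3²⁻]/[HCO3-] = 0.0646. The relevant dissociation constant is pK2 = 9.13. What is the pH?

From K2 = [H⁺][CO3²⁻]/[HCO3-]:  pH = pK2 + log₁₀([CO3²⁻]/[HCO3-])
log₁₀(0.0646) = -1.190
pH = 9.13 + (-1.190) = 7.94

pH = 7.94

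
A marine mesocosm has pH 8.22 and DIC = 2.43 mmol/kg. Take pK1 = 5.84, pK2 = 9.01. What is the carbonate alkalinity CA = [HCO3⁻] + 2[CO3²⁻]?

CA = 2.76 mmol/kg

CA = [HCO3⁻] + 2[CO3²⁻] = (α₁ + 2α₂)·DIC
At pH 8.22: [H⁺]/K1 = 10^-2.38 = 0.0041687, K2/[H⁺] = 10^-0.79 = 0.16218
α₁ = 1/(1 + 0.0041687 + 0.16218) = 1/1.1663 = 0.8574; α₂ = α₁·K2/[H⁺] = 0.1391
α₁ + 2α₂ = 1.1355
CA = 1.1355 × 2.43 = 2.76 mmol/kg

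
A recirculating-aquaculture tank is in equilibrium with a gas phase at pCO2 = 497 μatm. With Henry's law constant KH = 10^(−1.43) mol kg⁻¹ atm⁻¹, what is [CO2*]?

[CO2*] = 18.5 μmol/kg

KH = 10^(−1.43) = 3.715×10^-2 mol kg⁻¹ atm⁻¹
[CO2*] = KH · pCO2 = 3.715×10^-2 × 497×10^-6 atm = 1.85×10^-5 mol/kg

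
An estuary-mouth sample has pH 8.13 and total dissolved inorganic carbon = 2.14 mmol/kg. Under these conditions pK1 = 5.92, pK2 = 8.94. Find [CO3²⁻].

[CO3²⁻] = 0.285 mmol/kg

α₂ = 1 / (1 + [H⁺]/K2 + [H⁺]²/(K1K2)) = 1 / (1 + 10^+0.81 + 10^-1.40)
   = 1 / (1 + 6.4565 + 0.039811) = 1/7.4964 = 0.1334
[CO3²⁻] = α₂ × DIC = 0.1334 × 2.14 = 0.285 mmol/kg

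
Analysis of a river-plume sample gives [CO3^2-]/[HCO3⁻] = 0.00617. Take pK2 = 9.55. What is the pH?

pH = 7.34

From K2 = [H⁺][CO3^2-]/[HCO3⁻]:  pH = pK2 + log₁₀([CO3^2-]/[HCO3⁻])
log₁₀(0.00617) = -2.210
pH = 9.55 + (-2.210) = 7.34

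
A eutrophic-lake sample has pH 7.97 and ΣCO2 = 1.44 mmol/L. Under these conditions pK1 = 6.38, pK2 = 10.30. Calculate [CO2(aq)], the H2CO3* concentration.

α₀ = 1 / (1 + K1/[H⁺] + K1K2/[H⁺]²) = 1 / (1 + 10^+1.59 + 10^-0.74)
   = 1 / (1 + 38.905 + 0.18197) = 1/40.086 = 0.02495
[CO2*] = α₀ × DIC = 0.02495 × 1.44 = 0.0359 mmol/L

[CO2*] = 0.0359 mmol/L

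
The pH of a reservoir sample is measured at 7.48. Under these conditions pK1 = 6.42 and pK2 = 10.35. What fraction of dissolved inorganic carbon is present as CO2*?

α₀ = 0.0800

α₀ = 1 / (1 + K1/[H⁺] + K1K2/[H⁺]²) = 1 / (1 + 10^+1.06 + 10^-1.81)
   = 1 / (1 + 11.482 + 0.015488) = 1/12.497 = 0.08002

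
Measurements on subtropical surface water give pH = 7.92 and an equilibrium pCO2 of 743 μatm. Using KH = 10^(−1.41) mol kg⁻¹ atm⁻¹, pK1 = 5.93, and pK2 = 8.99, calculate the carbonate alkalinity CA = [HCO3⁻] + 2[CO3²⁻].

CA = 3.31 mmol/kg

[CO2*] = KH · pCO2 = 10^(−1.41) × 743×10^-6 = 2.891×10^-5 mol/kg
α₀ = 1/(1 + K1/[H⁺] + K1K2/[H⁺]²) = 1/(1 + 10^+1.99 + 10^+0.92) = 0.009342
DIC = [CO2*]/α₀ = 2.891×10^-5 / 0.009342 = 3.094 mmol/kg
CA = (α₁ + 2α₂)·DIC = (0.9130 + 2×0.07770) × 3.094 = 3.31 mmol/kg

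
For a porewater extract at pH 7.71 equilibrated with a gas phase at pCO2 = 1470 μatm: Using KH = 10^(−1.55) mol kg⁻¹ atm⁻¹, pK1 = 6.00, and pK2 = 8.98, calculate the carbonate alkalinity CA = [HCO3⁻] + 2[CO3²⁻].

[CO2*] = KH · pCO2 = 10^(−1.55) × 1470×10^-6 = 4.143×10^-5 mol/kg
α₀ = 1/(1 + K1/[H⁺] + K1K2/[H⁺]²) = 1/(1 + 10^+1.71 + 10^+0.44) = 0.01817
DIC = [CO2*]/α₀ = 4.143×10^-5 / 0.01817 = 2.280 mmol/kg
CA = (α₁ + 2α₂)·DIC = (0.9318 + 2×0.05004) × 2.280 = 2.35 mmol/kg

CA = 2.35 mmol/kg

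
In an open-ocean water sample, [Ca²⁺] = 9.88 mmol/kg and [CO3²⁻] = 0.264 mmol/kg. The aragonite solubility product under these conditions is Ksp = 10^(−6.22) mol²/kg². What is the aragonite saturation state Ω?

Ω = 4.33

Ksp = 10^(−6.22) = 6.026×10^-7
Ω = [Ca²⁺][CO3²⁻]/Ksp = (9.88×10^-3)(0.264×10^-3) / 6.026×10^-7 = 4.33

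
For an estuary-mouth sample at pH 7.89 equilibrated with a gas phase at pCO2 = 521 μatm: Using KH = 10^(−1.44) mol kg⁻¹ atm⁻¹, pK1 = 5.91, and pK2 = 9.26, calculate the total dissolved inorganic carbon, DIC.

[CO2*] = KH · pCO2 = 10^(−1.44) × 521×10^-6 = 1.892×10^-5 mol/kg
α₀ = 1/(1 + K1/[H⁺] + K1K2/[H⁺]²) = 1/(1 + 10^+1.98 + 10^+0.61) = 0.009943
DIC = [CO2*]/α₀ = 1.892×10^-5 / 0.009943 = 1.90 mmol/kg

DIC = 1.90 mmol/kg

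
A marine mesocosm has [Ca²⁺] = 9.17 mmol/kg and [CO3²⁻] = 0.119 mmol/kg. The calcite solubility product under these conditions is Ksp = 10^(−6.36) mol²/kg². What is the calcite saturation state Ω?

Ksp = 10^(−6.36) = 4.365×10^-7
Ω = [Ca²⁺][CO3²⁻]/Ksp = (9.17×10^-3)(0.119×10^-3) / 4.365×10^-7 = 2.50

Ω = 2.50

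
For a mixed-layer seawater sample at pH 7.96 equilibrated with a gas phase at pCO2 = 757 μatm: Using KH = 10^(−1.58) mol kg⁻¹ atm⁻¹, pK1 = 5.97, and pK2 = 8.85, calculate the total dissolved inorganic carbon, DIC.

[CO2*] = KH · pCO2 = 10^(−1.58) × 757×10^-6 = 1.991×10^-5 mol/kg
α₀ = 1/(1 + K1/[H⁺] + K1K2/[H⁺]²) = 1/(1 + 10^+1.99 + 10^+1.10) = 0.008984
DIC = [CO2*]/α₀ = 1.991×10^-5 / 0.008984 = 2.22 mmol/kg

DIC = 2.22 mmol/kg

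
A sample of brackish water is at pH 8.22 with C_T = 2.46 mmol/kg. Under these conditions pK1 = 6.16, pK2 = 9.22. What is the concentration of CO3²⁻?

[CO3²⁻] = 0.222 mmol/kg

α₂ = 1 / (1 + [H⁺]/K2 + [H⁺]²/(K1K2)) = 1 / (1 + 10^+1.00 + 10^-1.06)
   = 1 / (1 + 10.000 + 0.087096) = 1/11.087 = 0.09019
[CO3²⁻] = α₂ × DIC = 0.09019 × 2.46 = 0.222 mmol/kg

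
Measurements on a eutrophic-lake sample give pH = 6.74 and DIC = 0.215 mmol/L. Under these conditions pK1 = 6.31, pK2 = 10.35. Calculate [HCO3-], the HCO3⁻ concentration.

[HCO3⁻] = 0.157 mmol/L

α₁ = 1 / (1 + [H⁺]/K1 + K2/[H⁺]) = 1 / (1 + 10^-0.43 + 10^-3.61)
   = 1 / (1 + 0.37154 + 0.00024547) = 1/1.3718 = 0.7290
[HCO3⁻] = α₁ × DIC = 0.7290 × 0.215 = 0.157 mmol/L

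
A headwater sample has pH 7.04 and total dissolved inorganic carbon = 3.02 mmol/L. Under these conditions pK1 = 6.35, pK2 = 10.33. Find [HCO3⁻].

[HCO3⁻] = 2.51 mmol/L

α₁ = 1 / (1 + [H⁺]/K1 + K2/[H⁺]) = 1 / (1 + 10^-0.69 + 10^-3.29)
   = 1 / (1 + 0.20417 + 0.00051286) = 1/1.2047 = 0.8301
[HCO3⁻] = α₁ × DIC = 0.8301 × 3.02 = 2.51 mmol/L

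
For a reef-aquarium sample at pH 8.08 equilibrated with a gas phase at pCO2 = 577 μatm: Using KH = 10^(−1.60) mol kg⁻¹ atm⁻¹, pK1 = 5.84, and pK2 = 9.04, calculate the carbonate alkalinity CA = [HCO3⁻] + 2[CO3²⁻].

[CO2*] = KH · pCO2 = 10^(−1.60) × 577×10^-6 = 1.449×10^-5 mol/kg
α₀ = 1/(1 + K1/[H⁺] + K1K2/[H⁺]²) = 1/(1 + 10^+2.24 + 10^+1.28) = 0.005159
DIC = [CO2*]/α₀ = 1.449×10^-5 / 0.005159 = 2.809 mmol/kg
CA = (α₁ + 2α₂)·DIC = (0.8965 + 2×0.09830) × 2.809 = 3.07 mmol/kg

CA = 3.07 mmol/kg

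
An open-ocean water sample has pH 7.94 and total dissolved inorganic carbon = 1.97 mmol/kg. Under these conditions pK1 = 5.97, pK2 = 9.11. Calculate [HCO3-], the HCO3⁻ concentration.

α₁ = 1 / (1 + [H⁺]/K1 + K2/[H⁺]) = 1 / (1 + 10^-1.97 + 10^-1.17)
   = 1 / (1 + 0.010715 + 0.067608) = 1/1.0783 = 0.9274
[HCO3⁻] = α₁ × DIC = 0.9274 × 1.97 = 1.83 mmol/kg

[HCO3⁻] = 1.83 mmol/kg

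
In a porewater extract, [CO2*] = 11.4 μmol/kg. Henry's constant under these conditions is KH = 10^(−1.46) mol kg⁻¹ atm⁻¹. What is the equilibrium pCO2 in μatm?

KH = 10^(−1.46) = 3.467×10^-2 mol kg⁻¹ atm⁻¹
pCO2 = [CO2*]/KH = 11.4×10^-6 / 3.467×10^-2 = 3.29×10^-4 atm = 329 μatm

pCO2 = 329 μatm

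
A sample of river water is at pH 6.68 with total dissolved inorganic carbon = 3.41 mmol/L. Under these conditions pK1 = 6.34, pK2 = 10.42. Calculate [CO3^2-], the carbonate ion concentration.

α₂ = 1 / (1 + [H⁺]/K2 + [H⁺]²/(K1K2)) = 1 / (1 + 10^+3.74 + 10^+3.40)
   = 1 / (1 + 5495.4 + 2511.9) = 1/8008.3 = 0.0001249
[CO3²⁻] = α₂ × DIC = 0.0001249 × 3.41 = 0.000426 mmol/L = 0.426 μmol/L

[CO3²⁻] = 0.426 μmol/L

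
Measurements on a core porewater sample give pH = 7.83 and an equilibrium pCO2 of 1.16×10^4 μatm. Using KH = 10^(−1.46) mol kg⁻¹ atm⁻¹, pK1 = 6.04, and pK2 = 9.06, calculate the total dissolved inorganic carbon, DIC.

DIC = 26.7 mmol/kg

[CO2*] = KH · pCO2 = 10^(−1.46) × 1.16×10^4×10^-6 = 4.022×10^-4 mol/kg
α₀ = 1/(1 + K1/[H⁺] + K1K2/[H⁺]²) = 1/(1 + 10^+1.79 + 10^+0.56) = 0.01509
DIC = [CO2*]/α₀ = 4.022×10^-4 / 0.01509 = 26.7 mmol/kg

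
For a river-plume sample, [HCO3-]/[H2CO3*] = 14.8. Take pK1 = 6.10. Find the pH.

pH = 7.27

From K1 = [H⁺][HCO3-]/[H2CO3*]:  pH = pK1 + log₁₀([HCO3-]/[H2CO3*])
log₁₀(14.8) = +1.170
pH = 6.10 + (+1.170) = 7.27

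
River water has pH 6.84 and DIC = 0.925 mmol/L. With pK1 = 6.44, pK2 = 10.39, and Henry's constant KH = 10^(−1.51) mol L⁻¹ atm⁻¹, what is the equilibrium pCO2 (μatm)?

pCO2 = 8520 μatm

α₀ = 1 / (1 + K1/[H⁺] + K1K2/[H⁺]²) = 1 / (1 + 10^+0.40 + 10^-3.15)
   = 1 / (1 + 2.5119 + 0.00070795) = 1/3.5126 = 0.2847
[CO2*] = α₀ × DIC = 0.2847 × 0.925 = 0.2633 mmol/L
pCO2 = [CO2*]/KH = 2.633×10^-4 / 3.090×10^-2 = 8520 μatm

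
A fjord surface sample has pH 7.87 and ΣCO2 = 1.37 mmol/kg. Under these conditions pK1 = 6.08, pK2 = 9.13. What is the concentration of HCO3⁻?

[HCO3⁻] = 1.28 mmol/kg

α₁ = 1 / (1 + [H⁺]/K1 + K2/[H⁺]) = 1 / (1 + 10^-1.79 + 10^-1.26)
   = 1 / (1 + 0.016218 + 0.054954) = 1/1.0712 = 0.9336
[HCO3⁻] = α₁ × DIC = 0.9336 × 1.37 = 1.28 mmol/kg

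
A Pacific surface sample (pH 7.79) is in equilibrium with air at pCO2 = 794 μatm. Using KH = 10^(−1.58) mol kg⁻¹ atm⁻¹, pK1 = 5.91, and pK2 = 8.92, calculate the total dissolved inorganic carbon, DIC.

[CO2*] = KH · pCO2 = 10^(−1.58) × 794×10^-6 = 2.088×10^-5 mol/kg
α₀ = 1/(1 + K1/[H⁺] + K1K2/[H⁺]²) = 1/(1 + 10^+1.88 + 10^+0.75) = 0.01212
DIC = [CO2*]/α₀ = 2.088×10^-5 / 0.01212 = 1.72 mmol/kg

DIC = 1.72 mmol/kg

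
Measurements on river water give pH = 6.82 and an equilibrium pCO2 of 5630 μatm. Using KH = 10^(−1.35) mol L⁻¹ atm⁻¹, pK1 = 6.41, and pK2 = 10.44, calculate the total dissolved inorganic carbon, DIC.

DIC = 0.898 mmol/L

[CO2*] = KH · pCO2 = 10^(−1.35) × 5630×10^-6 = 2.515×10^-4 mol/L
α₀ = 1/(1 + K1/[H⁺] + K1K2/[H⁺]²) = 1/(1 + 10^+0.41 + 10^-3.21) = 0.2800
DIC = [CO2*]/α₀ = 2.515×10^-4 / 0.2800 = 0.898 mmol/L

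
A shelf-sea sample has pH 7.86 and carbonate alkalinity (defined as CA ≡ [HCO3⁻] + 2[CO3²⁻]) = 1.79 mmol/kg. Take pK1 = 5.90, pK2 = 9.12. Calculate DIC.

DIC = 1.72 mmol/kg

CA = [HCO3⁻] + 2[CO3²⁻] = (α₁ + 2α₂)·DIC
At pH 7.86: [H⁺]/K1 = 10^-1.96 = 0.010965, K2/[H⁺] = 10^-1.26 = 0.054954
α₁ = 1/(1 + 0.010965 + 0.054954) = 1/1.0659 = 0.9382; α₂ = α₁·K2/[H⁺] = 0.05156
α₁ + 2α₂ = 1.0413
DIC = CA / (α₁ + 2α₂) = 1.79 / 1.0413 = 1.72 mmol/kg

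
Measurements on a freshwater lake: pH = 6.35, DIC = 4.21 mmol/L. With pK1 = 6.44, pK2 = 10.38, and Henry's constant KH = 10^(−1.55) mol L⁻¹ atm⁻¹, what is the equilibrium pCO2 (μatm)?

pCO2 = 8.24×10^4 μatm

α₀ = 1 / (1 + K1/[H⁺] + K1K2/[H⁺]²) = 1 / (1 + 10^-0.09 + 10^-4.12)
   = 1 / (1 + 0.81283 + 7.5858×10^-5) = 1/1.8129 = 0.5516
[CO2*] = α₀ × DIC = 0.5516 × 4.21 = 2.322 mmol/L
pCO2 = [CO2*]/KH = 2.322×10^-3 / 2.818×10^-2 = 8.24×10^4 μatm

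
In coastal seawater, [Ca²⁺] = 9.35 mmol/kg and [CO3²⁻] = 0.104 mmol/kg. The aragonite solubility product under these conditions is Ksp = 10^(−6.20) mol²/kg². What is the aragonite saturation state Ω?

Ω = 1.54

Ksp = 10^(−6.20) = 6.310×10^-7
Ω = [Ca²⁺][CO3²⁻]/Ksp = (9.35×10^-3)(0.104×10^-3) / 6.310×10^-7 = 1.54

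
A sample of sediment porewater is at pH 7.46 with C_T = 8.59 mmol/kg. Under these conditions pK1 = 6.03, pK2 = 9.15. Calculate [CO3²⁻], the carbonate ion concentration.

α₂ = 1 / (1 + [H⁺]/K2 + [H⁺]²/(K1K2)) = 1 / (1 + 10^+1.69 + 10^+0.26)
   = 1 / (1 + 48.978 + 1.8197) = 1/51.798 = 0.01931
[CO3²⁻] = α₂ × DIC = 0.01931 × 8.59 = 0.166 mmol/kg

[CO3²⁻] = 0.166 mmol/kg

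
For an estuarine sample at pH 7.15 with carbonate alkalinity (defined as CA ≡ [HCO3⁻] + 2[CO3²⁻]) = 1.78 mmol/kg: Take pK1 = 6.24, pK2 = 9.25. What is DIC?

CA = [HCO3⁻] + 2[CO3²⁻] = (α₁ + 2α₂)·DIC
At pH 7.15: [H⁺]/K1 = 10^-0.91 = 0.12303, K2/[H⁺] = 10^-2.10 = 0.0079433
α₁ = 1/(1 + 0.12303 + 0.0079433) = 1/1.1310 = 0.8842; α₂ = α₁·K2/[H⁺] = 0.007023
α₁ + 2α₂ = 0.8982
DIC = CA / (α₁ + 2α₂) = 1.78 / 0.8982 = 1.98 mmol/kg

DIC = 1.98 mmol/kg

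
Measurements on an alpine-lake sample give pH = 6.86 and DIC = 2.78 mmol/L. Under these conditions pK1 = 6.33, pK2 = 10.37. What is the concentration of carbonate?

[CO3²⁻] = 0.663 μmol/L

α₂ = 1 / (1 + [H⁺]/K2 + [H⁺]²/(K1K2)) = 1 / (1 + 10^+3.51 + 10^+2.98)
   = 1 / (1 + 3235.9 + 954.99) = 1/4191.9 = 0.0002386
[CO3²⁻] = α₂ × DIC = 0.0002386 × 2.78 = 0.000663 mmol/L = 0.663 μmol/L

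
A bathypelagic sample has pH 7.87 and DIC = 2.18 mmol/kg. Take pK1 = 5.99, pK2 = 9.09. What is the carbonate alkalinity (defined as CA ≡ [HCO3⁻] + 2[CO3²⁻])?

CA = 2.28 mmol/kg

CA = [HCO3⁻] + 2[CO3²⁻] = (α₁ + 2α₂)·DIC
At pH 7.87: [H⁺]/K1 = 10^-1.88 = 0.013183, K2/[H⁺] = 10^-1.22 = 0.060256
α₁ = 1/(1 + 0.013183 + 0.060256) = 1/1.0734 = 0.9316; α₂ = α₁·K2/[H⁺] = 0.05613
α₁ + 2α₂ = 1.0439
CA = 1.0439 × 2.18 = 2.28 mmol/kg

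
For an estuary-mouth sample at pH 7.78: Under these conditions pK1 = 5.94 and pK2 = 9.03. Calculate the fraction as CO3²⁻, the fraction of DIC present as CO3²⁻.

α₂ = 0.0525

α₂ = 1 / (1 + [H⁺]/K2 + [H⁺]²/(K1K2)) = 1 / (1 + 10^+1.25 + 10^-0.59)
   = 1 / (1 + 17.783 + 0.25704) = 1/19.040 = 0.05252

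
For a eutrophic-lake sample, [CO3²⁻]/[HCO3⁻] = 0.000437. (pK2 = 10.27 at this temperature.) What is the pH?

From K2 = [H⁺][CO3²⁻]/[HCO3⁻]:  pH = pK2 + log₁₀([CO3²⁻]/[HCO3⁻])
log₁₀(0.000437) = -3.360
pH = 10.27 + (-3.360) = 6.91

pH = 6.91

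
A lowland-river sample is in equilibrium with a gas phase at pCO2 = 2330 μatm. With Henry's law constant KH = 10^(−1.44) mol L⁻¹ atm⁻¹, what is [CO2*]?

KH = 10^(−1.44) = 3.631×10^-2 mol L⁻¹ atm⁻¹
[CO2*] = KH · pCO2 = 3.631×10^-2 × 2330×10^-6 atm = 8.46×10^-5 mol/L

[CO2*] = 84.6 μmol/L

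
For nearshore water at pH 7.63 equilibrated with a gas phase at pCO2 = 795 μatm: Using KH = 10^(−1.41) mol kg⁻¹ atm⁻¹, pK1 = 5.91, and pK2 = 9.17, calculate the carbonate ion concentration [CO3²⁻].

[CO3²⁻] = 0.0468 mmol/kg

[CO2*] = KH · pCO2 = 10^(−1.41) × 795×10^-6 = 3.093×10^-5 mol/kg
α₀ = 1/(1 + K1/[H⁺] + K1K2/[H⁺]²) = 1/(1 + 10^+1.72 + 10^+0.18) = 0.01818
DIC = [CO2*]/α₀ = 3.093×10^-5 / 0.01818 = 1.701 mmol/kg
[CO3²⁻] = α₂·DIC; α₂ = 0.02752, so [CO3²⁻] = 0.02752 × 1.701 = 0.0468 mmol/kg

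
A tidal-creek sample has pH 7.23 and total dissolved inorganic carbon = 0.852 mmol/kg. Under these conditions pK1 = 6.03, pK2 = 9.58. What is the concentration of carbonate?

[CO3²⁻] = 3.56 μmol/kg

α₂ = 1 / (1 + [H⁺]/K2 + [H⁺]²/(K1K2)) = 1 / (1 + 10^+2.35 + 10^+1.15)
   = 1 / (1 + 223.87 + 14.125) = 1/239.00 = 0.004184
[CO3²⁻] = α₂ × DIC = 0.004184 × 0.852 = 0.00356 mmol/kg = 3.56 μmol/kg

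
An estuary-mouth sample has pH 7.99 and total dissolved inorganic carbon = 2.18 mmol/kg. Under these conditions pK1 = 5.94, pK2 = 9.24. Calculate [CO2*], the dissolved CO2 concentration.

[CO2*] = 18.2 μmol/kg

α₀ = 1 / (1 + K1/[H⁺] + K1K2/[H⁺]²) = 1 / (1 + 10^+2.05 + 10^+0.80)
   = 1 / (1 + 112.20 + 6.3096) = 1/119.51 = 0.008367
[CO2*] = α₀ × DIC = 0.008367 × 2.18 = 0.0182 mmol/kg = 18.2 μmol/kg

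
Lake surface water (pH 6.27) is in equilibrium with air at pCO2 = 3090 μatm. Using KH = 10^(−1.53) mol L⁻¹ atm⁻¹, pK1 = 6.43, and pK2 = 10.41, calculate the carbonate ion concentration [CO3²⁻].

[CO3²⁻] = 0.00457 μmol/L

[CO2*] = KH · pCO2 = 10^(−1.53) × 3090×10^-6 = 9.119×10^-5 mol/L
α₀ = 1/(1 + K1/[H⁺] + K1K2/[H⁺]²) = 1/(1 + 10^-0.16 + 10^-4.30) = 0.5911
DIC = [CO2*]/α₀ = 9.119×10^-5 / 0.5911 = 0.1543 mmol/L
[CO3²⁻] = α₂·DIC; α₂ = 2.962×10^-5, so [CO3²⁻] = 2.962×10^-5 × 0.1543 = 4.57×10^-6 mmol/L = 0.00457 μmol/L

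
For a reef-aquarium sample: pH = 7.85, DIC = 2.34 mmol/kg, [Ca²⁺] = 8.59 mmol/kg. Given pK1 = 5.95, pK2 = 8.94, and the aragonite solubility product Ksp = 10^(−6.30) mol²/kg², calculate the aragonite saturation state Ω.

Ω = 2.98

α₂ = 1 / (1 + [H⁺]/K2 + [H⁺]²/(K1K2)) = 1 / (1 + 10^+1.09 + 10^-0.81)
   = 1 / (1 + 12.303 + 0.15488) = 1/13.458 = 0.07431
[CO3²⁻] = α₂ × DIC = 0.07431 × 2.34 = 0.1739 mmol/kg
Ksp = 10^(−6.30) = 5.012×10^-7
Ω = [Ca²⁺][CO3²⁻]/Ksp = (8.59×10^-3)(1.739×10^-4) / 5.012×10^-7 = 2.98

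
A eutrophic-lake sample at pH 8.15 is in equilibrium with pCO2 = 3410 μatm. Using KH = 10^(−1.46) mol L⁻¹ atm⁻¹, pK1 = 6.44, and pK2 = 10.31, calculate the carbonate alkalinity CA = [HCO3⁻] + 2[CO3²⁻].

[CO2*] = KH · pCO2 = 10^(−1.46) × 3410×10^-6 = 1.182×10^-4 mol/L
α₀ = 1/(1 + K1/[H⁺] + K1K2/[H⁺]²) = 1/(1 + 10^+1.71 + 10^-0.45) = 0.01900
DIC = [CO2*]/α₀ = 1.182×10^-4 / 0.01900 = 6.224 mmol/L
CA = (α₁ + 2α₂)·DIC = (0.9743 + 2×0.006740) × 6.224 = 6.15 mmol/L

CA = 6.15 mmol/L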